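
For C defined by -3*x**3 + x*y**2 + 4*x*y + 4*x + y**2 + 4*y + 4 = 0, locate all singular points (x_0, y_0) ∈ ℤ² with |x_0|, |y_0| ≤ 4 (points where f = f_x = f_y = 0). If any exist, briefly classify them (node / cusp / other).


Singular points: {(0, -2)}; classification: cusp.

Compute partial derivatives:
  f_x = -9*x**2 + y**2 + 4*y + 4.
  f_y = 2*x*y + 4*x + 2*y + 4.
Scan x_0 ∈ {−4, ..., 4}. For each x_0, f_y(x_0, y) is a polynomial in y; find its integer roots y ∈ {−4, ..., 4}, then test f_x and f at those candidates.
  x = -4: f_y(-4, y) = -6*y - 12; vanishes at y ∈ {-2}. (-4, -2): f_x = -144 ≠ 0.
  x = -3: f_y(-3, y) = -4*y - 8; vanishes at y ∈ {-2}. (-3, -2): f_x = -81 ≠ 0.
  x = -2: f_y(-2, y) = -2*y - 4; vanishes at y ∈ {-2}. (-2, -2): f_x = -36 ≠ 0.
  x = -1: f_y(-1, y) = 0; vanishes at y ∈ {-4, -3, -2, -1, 0, 1, 2, 3, 4}. (-1, -4): f_x = -5 ≠ 0; (-1, -3): f_x = -8 ≠ 0; (-1, -2): f_x = -9 ≠ 0; (-1, -1): f_x = -8 ≠ 0; (-1, 0): f_x = -5 ≠ 0; (-1, 1): f_x = 0 but f = 3 ≠ 0; (-1, 2): f_x = 7 ≠ 0; (-1, 3): f_x = 16 ≠ 0; (-1, 4): f_x = 27 ≠ 0.
  x = 0: f_y(0, y) = 2*y + 4; vanishes at y ∈ {-2}. (0, -2): f_x = 0, f = 0 — SINGULAR.
  x = 1: f_y(1, y) = 4*y + 8; vanishes at y ∈ {-2}. (1, -2): f_x = -9 ≠ 0.
  x = 2: f_y(2, y) = 6*y + 12; vanishes at y ∈ {-2}. (2, -2): f_x = -36 ≠ 0.
  x = 3: f_y(3, y) = 8*y + 16; vanishes at y ∈ {-2}. (3, -2): f_x = -81 ≠ 0.
  x = 4: f_y(4, y) = 10*y + 20; vanishes at y ∈ {-2}. (4, -2): f_x = -144 ≠ 0.
Only singular point on the grid: (0, -2).
Classify: substitute x = 0 + u, y = -2 + v and expand: f = -3*u**3 + u*v**2 + v**2.
No constant or linear terms (consistent with a singular point). Quadratic part: v**2. Cubic part: -3*u**3 + u*v**2.
The quadratic part v**2 is a perfect square, so there is a single (double) tangent line v = 0, i.e. y = -2. Restricting the cubic part to that line (v = 0) leaves -3*u**3 ≠ 0, so f is not divisible by v and the branch is v² ≈ 3*u**3 to lowest order — this is a cusp.
Classification: cusp.


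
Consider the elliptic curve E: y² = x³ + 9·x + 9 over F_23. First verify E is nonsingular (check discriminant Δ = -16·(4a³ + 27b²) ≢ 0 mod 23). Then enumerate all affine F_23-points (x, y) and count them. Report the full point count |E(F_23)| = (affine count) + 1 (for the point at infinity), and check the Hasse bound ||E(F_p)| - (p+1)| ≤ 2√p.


Affine points = {(0, 3), (0, 20), (2, 9), (2, 14), (5, 8), (5, 15), (6, 7), (6, 16), (7, 1), (7, 22), (8, 8), (8, 15), (10, 8), (10, 15), (11, 6), (11, 17), (13, 0), (14, 2), (14, 21), (15, 0), (18, 0), (19, 1), (19, 22), (20, 1), (20, 22), (21, 11), (21, 12)}; affine count = 27; |E(F_23)| = 28.

Discriminant check: Δ ∝ 4a³ + 27b² = 4·9³ + 27·9² = 4·729 + 27·81 ≡ 20 (mod 23). Nonzero ⇒ E is nonsingular.
For each x ∈ F_23, compute rhs = x³ + 9·x + 9 mod 23, then count y ∈ F_23 with y² ≡ rhs.
  x = 0: rhs = 9, matching y values: 3, 20 (2 points).
  x = 1: rhs = 19, matching y values: none (0 points).
  x = 2: rhs = 12, matching y values: 9, 14 (2 points).
  x = 3: rhs = 17, matching y values: none (0 points).
  x = 4: rhs = 17, matching y values: none (0 points).
  x = 5: rhs = 18, matching y values: 8, 15 (2 points).
  x = 6: rhs = 3, matching y values: 7, 16 (2 points).
  x = 7: rhs = 1, matching y values: 1, 22 (2 points).
  x = 8: rhs = 18, matching y values: 8, 15 (2 points).
  x = 9: rhs = 14, matching y values: none (0 points).
  x = 10: rhs = 18, matching y values: 8, 15 (2 points).
  x = 11: rhs = 13, matching y values: 6, 17 (2 points).
  x = 12: rhs = 5, matching y values: none (0 points).
  x = 13: rhs = 0, matching y values: 0 (1 points).
  x = 14: rhs = 4, matching y values: 2, 21 (2 points).
  x = 15: rhs = 0, matching y values: 0 (1 points).
  x = 16: rhs = 17, matching y values: none (0 points).
  x = 17: rhs = 15, matching y values: none (0 points).
  x = 18: rhs = 0, matching y values: 0 (1 points).
  x = 19: rhs = 1, matching y values: 1, 22 (2 points).
  x = 20: rhs = 1, matching y values: 1, 22 (2 points).
  x = 21: rhs = 6, matching y values: 11, 12 (2 points).
  x = 22: rhs = 22, matching y values: none (0 points).
Total affine count: 27.
Full point count |E(F_23)| = 27 + 1 = 28.
Hasse bound: |28 − (23+1)| = |4| = 4 ≤ 2√23 ≈ 9.5917 ✓.


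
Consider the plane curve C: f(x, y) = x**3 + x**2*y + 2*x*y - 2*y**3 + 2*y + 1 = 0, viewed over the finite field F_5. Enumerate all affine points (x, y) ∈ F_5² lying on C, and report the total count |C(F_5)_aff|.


Affine F_5-points: {(1, 1), (2, 3), (3, 3), (4, 0)}; count = 4.

For each of the 25 pairs (x, y) ∈ F_5², evaluate f(x, y) mod 5. Record the zeros.
  x = 0: [0↦1, 1↦1, 2↦4, 3↦3, 4↦1]  zeros at y ∈ ∅
  x = 1: [0↦2, 1↦0, 2↦1, 3↦3, 4↦4]  zeros at y ∈ {1}
  x = 2: [0↦4, 1↦2, 2↦3, 3↦0, 4↦1]  zeros at y ∈ {3}
  x = 3: [0↦3, 1↦3, 2↦1, 3↦0, 4↦3]  zeros at y ∈ {3}
  x = 4: [0↦0, 1↦4, 2↦1, 3↦4, 4↦1]  zeros at y ∈ {0}
Collecting zeros: affine points = {(1, 1), (2, 3), (3, 3), (4, 0)}.
Total count |C(F_5)_aff| = 4.


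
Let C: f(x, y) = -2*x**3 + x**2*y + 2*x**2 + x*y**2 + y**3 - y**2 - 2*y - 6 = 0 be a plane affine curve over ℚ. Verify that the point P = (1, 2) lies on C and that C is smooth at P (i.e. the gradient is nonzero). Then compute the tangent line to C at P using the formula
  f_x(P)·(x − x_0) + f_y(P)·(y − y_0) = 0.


Tangent line at P: 6*x + 11*y - 28 = 0.

Step 1: f(1, 2) = 0, so P lies on C.
Step 2: partial derivatives
  f_x(x, y) = -6*x**2 + 2*x*y + 4*x + y**2, f_y(x, y) = x**2 + 2*x*y + 3*y**2 - 2*y - 2.
  f_x(P) = 6, f_y(P) = 11 (gradient nonzero, so P is smooth).
Step 3: tangent line at P: 6·(x − 1) + 11·(y − 2) = 0.
Expanding: 6*x + 11*y - 28 = 0.


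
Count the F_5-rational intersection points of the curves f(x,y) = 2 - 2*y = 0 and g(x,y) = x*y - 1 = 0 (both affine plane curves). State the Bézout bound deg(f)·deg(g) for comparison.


Common zeros: {(1, 1)}; count = 1; Bézout bound = 2.

deg(f) = 1, deg(g) = 2, so Bézout bound = 2.
Scan x ∈ F_5. For each x, list the y ∈ F_5 with f(x, y) ≡ 0 and those with g(x, y) ≡ 0 (mod 5); the common zeros in that column are the intersection.
  x = 0: f ≡ 0 at y ∈ {1}; g ≡ 0 at y ∈ ∅; common: ∅.
  x = 1: f ≡ 0 at y ∈ {1}; g ≡ 0 at y ∈ {1}; common: {1}.
  x = 2: f ≡ 0 at y ∈ {1}; g ≡ 0 at y ∈ {3}; common: ∅.
  x = 3: f ≡ 0 at y ∈ {1}; g ≡ 0 at y ∈ {2}; common: ∅.
  x = 4: f ≡ 0 at y ∈ {1}; g ≡ 0 at y ∈ {4}; common: ∅.
Collecting: common zeros = {(1, 1)}, so the count is 1.
Comparison with the Bézout bound: 1 ≤ 2 = deg(f)·deg(g), as expected for curves with no common component (the affine F_5-count falls short of the bound because intersections may lie at infinity, over extension fields, or carry multiplicity).


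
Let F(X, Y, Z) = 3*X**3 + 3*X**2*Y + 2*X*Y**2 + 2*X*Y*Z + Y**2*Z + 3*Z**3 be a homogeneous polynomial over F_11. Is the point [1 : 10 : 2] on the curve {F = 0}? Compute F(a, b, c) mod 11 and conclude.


F(1,10,2) ≡ 2 (mod 11); P is NOT on the curve.

Evaluate F(1, 10, 2) term-by-term (mod 11).
  3*X**3 ↦ 3·1·1·1 = 3
  3*X**2*Y ↦ 3·1·10·1 = 30
  2*X*Y**2 ↦ 2·1·100·1 = 200
  2*X*Y*Z ↦ 2·1·10·2 = 40
  Y**2*Z ↦ 1·1·100·2 = 200
  3*Z**3 ↦ 3·1·1·8 = 24
Sum: F(1, 10, 2) = (3) + (30) + (200) + (40) + (200) + (24) = 497.
Reducing mod 11: 497 ≡ 2 (mod 11).
Since F(a, b, c) ≡ 2 ≠ 0 (mod 11), P does NOT lie on the curve.


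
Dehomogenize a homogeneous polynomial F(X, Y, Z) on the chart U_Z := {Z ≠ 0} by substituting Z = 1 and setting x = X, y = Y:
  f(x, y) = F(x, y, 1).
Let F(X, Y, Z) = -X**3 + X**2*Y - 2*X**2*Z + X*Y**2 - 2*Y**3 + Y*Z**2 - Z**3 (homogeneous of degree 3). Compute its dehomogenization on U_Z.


f(x, y) = -x**3 + x**2*y - 2*x**2 + x*y**2 - 2*y**3 + y - 1

On U_Z we set Z = 1. Each monomial c·X^i·Y^j·Z^k in F becomes c·x^i·y^j·1^k = c·x^i·y^j.
Substituting Z = 1: F(X, Y, 1) = -x**3 + x**2*y - 2*x**2 + x*y**2 - 2*y**3 + y - 1.
Note: deg(f) ≤ deg(F) = 3; strict inequality happens when F is divisible by Z (lost terms).


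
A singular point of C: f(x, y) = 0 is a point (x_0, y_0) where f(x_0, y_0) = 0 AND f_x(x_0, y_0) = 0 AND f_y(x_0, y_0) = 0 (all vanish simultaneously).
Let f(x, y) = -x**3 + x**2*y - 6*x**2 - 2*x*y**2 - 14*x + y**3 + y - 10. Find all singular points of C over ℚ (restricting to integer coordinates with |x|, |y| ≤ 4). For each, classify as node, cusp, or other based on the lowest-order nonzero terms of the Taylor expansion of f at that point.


Singular points: {(-2, -1)}; classification: node.

Compute partial derivatives:
  f_x = -3*x**2 + 2*x*y - 12*x - 2*y**2 - 14.
  f_y = x**2 - 4*x*y + 3*y**2 + 1.
Scan x_0 ∈ {−4, ..., 4}. For each x_0, f_y(x_0, y) is a polynomial in y; find its integer roots y ∈ {−4, ..., 4}, then test f_x and f at those candidates.
  x = -4: f_y(-4, y) = 3*y**2 + 16*y + 17; no integer root y with |y| ≤ 4.
  x = -3: f_y(-3, y) = 3*y**2 + 12*y + 10; no integer root y with |y| ≤ 4.
  x = -2: f_y(-2, y) = 3*y**2 + 8*y + 5; vanishes at y ∈ {-1}. (-2, -1): f_x = 0, f = 0 — SINGULAR.
  x = -1: f_y(-1, y) = 3*y**2 + 4*y + 2; no integer root y with |y| ≤ 4.
  x = 0: f_y(0, y) = 3*y**2 + 1; no integer root y with |y| ≤ 4.
  x = 1: f_y(1, y) = 3*y**2 - 4*y + 2; no integer root y with |y| ≤ 4.
  x = 2: f_y(2, y) = 3*y**2 - 8*y + 5; vanishes at y ∈ {1}. (2, 1): f_x = -48 ≠ 0.
  x = 3: f_y(3, y) = 3*y**2 - 12*y + 10; no integer root y with |y| ≤ 4.
  x = 4: f_y(4, y) = 3*y**2 - 16*y + 17; no integer root y with |y| ≤ 4.
Only singular point on the grid: (-2, -1).
Classify: substitute x = -2 + u, y = -1 + v and expand: f = -u**3 + u**2*v - u**2 - 2*u*v**2 + v**3 + v**2.
No constant or linear terms (consistent with a singular point). Quadratic part: -u**2 + v**2. Cubic part: -u**3 + u**2*v - 2*u*v**2 + v**3.
The quadratic part v**2 - u**2 = (v − u)(v + u) splits into two distinct linear factors, so there are two distinct tangent lines y − -1 = ±(x − -2) — this is a node (ordinary double point).
Classification: node.


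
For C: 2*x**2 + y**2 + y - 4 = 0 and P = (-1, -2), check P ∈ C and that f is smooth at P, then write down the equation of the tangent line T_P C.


Tangent line at P: -4*x - 3*y - 10 = 0.

Step 1: f(-1, -2) = 0, so P lies on C.
Step 2: partial derivatives
  f_x(x, y) = 4*x, f_y(x, y) = 2*y + 1.
  f_x(P) = -4, f_y(P) = -3 (gradient nonzero, so P is smooth).
Step 3: tangent line at P: -4·(x − -1) + -3·(y − -2) = 0.
Expanding: -4*x - 3*y - 10 = 0.


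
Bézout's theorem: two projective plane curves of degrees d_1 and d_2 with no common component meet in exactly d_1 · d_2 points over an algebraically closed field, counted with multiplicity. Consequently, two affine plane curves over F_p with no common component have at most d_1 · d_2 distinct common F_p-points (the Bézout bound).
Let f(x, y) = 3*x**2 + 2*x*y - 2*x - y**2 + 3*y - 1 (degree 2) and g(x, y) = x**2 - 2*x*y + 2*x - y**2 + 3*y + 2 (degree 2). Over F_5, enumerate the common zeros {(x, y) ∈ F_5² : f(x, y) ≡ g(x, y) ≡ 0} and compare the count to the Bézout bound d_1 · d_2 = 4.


Common zeros: {(1, 0)}; count = 1; Bézout bound = 4.

deg(f) = 2, deg(g) = 2, so Bézout bound = 4.
Scan x ∈ F_5. For each x, list the y ∈ F_5 with f(x, y) ≡ 0 and those with g(x, y) ≡ 0 (mod 5); the common zeros in that column are the intersection.
  x = 0: f ≡ 0 at y ∈ {4}; g ≡ 0 at y ∈ ∅; common: ∅.
  x = 1: f ≡ 0 at y ∈ {0}; g ≡ 0 at y ∈ {0, 1}; common: {0}.
  x = 2: f ≡ 0 at y ∈ ∅; g ≡ 0 at y ∈ {0, 4}; common: ∅.
  x = 3: f ≡ 0 at y ∈ {0, 4}; g ≡ 0 at y ∈ ∅; common: ∅.
  x = 4: f ≡ 0 at y ∈ ∅; g ≡ 0 at y ∈ {1, 4}; common: ∅.
Collecting: common zeros = {(1, 0)}, so the count is 1.
Comparison with the Bézout bound: 1 ≤ 4 = deg(f)·deg(g), as expected for curves with no common component (the affine F_5-count falls short of the bound because intersections may lie at infinity, over extension fields, or carry multiplicity).


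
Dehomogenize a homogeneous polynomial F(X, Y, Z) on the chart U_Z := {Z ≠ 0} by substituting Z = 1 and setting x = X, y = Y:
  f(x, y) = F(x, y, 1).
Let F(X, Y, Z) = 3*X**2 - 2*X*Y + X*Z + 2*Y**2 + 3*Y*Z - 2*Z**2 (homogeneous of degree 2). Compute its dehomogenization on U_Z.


f(x, y) = 3*x**2 - 2*x*y + x + 2*y**2 + 3*y - 2

On U_Z we set Z = 1. Each monomial c·X^i·Y^j·Z^k in F becomes c·x^i·y^j·1^k = c·x^i·y^j.
Substituting Z = 1: F(X, Y, 1) = 3*x**2 - 2*x*y + x + 2*y**2 + 3*y - 2.
Note: deg(f) ≤ deg(F) = 2; strict inequality happens when F is divisible by Z (lost terms).


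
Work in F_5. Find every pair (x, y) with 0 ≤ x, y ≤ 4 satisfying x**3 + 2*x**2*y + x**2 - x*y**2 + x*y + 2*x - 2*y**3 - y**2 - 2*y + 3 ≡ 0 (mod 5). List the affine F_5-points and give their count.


Affine F_5-points: {(1, 2), (2, 4), (3, 0)}; count = 3.

For each of the 25 pairs (x, y) ∈ F_5², evaluate f(x, y) mod 5. Record the zeros.
  x = 0: [0↦3, 1↦3, 2↦4, 3↦4, 4↦1]  zeros at y ∈ ∅
  x = 1: [0↦2, 1↦4, 2↦0, 3↦3, 4↦1]  zeros at y ∈ {2}
  x = 2: [0↦4, 1↦2, 2↦2, 3↦2, 4↦0]  zeros at y ∈ {4}
  x = 3: [0↦0, 1↦3, 2↦1, 3↦2, 4↦4]  zeros at y ∈ {0}
  x = 4: [0↦1, 1↦3, 2↦3, 3↦4, 4↦4]  zeros at y ∈ ∅
Collecting zeros: affine points = {(1, 2), (2, 4), (3, 0)}.
Total count |C(F_5)_aff| = 3.


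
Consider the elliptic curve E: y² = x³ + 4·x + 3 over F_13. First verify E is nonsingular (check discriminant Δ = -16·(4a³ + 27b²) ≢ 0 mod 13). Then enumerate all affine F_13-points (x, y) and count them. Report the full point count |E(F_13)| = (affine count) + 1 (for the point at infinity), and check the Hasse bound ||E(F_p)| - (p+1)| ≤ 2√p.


Affine points = {(0, 4), (0, 9), (3, 4), (3, 9), (6, 3), (6, 10), (7, 6), (7, 7), (8, 1), (8, 12), (9, 1), (9, 12), (10, 4), (10, 9), (11, 0)}; affine count = 15; |E(F_13)| = 16.

Discriminant check: Δ ∝ 4a³ + 27b² = 4·4³ + 27·3² = 4·64 + 27·9 ≡ 5 (mod 13). Nonzero ⇒ E is nonsingular.
For each x ∈ F_13, compute rhs = x³ + 4·x + 3 mod 13, then count y ∈ F_13 with y² ≡ rhs.
  x = 0: rhs = 3, matching y values: 4, 9 (2 points).
  x = 1: rhs = 8, matching y values: none (0 points).
  x = 2: rhs = 6, matching y values: none (0 points).
  x = 3: rhs = 3, matching y values: 4, 9 (2 points).
  x = 4: rhs = 5, matching y values: none (0 points).
  x = 5: rhs = 5, matching y values: none (0 points).
  x = 6: rhs = 9, matching y values: 3, 10 (2 points).
  x = 7: rhs = 10, matching y values: 6, 7 (2 points).
  x = 8: rhs = 1, matching y values: 1, 12 (2 points).
  x = 9: rhs = 1, matching y values: 1, 12 (2 points).
  x = 10: rhs = 3, matching y values: 4, 9 (2 points).
  x = 11: rhs = 0, matching y values: 0 (1 points).
  x = 12: rhs = 11, matching y values: none (0 points).
Total affine count: 15.
Full point count |E(F_13)| = 15 + 1 = 16.
Hasse bound: |16 − (13+1)| = |2| = 2 ≤ 2√13 ≈ 7.2111 ✓.


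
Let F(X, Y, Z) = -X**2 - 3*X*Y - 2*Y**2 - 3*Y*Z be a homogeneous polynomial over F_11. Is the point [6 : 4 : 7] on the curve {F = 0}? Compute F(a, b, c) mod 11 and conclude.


F(6,4,7) ≡ 7 (mod 11); P is NOT on the curve.

Evaluate F(6, 4, 7) term-by-term (mod 11).
  -X**2 ↦ -1·36·1·1 = -36
  -3*X*Y ↦ -3·6·4·1 = -72
  -2*Y**2 ↦ -2·1·16·1 = -32
  -3*Y*Z ↦ -3·1·4·7 = -84
Sum: F(6, 4, 7) = (-36) + (-72) + (-32) + (-84) = -224.
Reducing mod 11: -224 ≡ 7 (mod 11).
Since F(a, b, c) ≡ 7 ≠ 0 (mod 11), P does NOT lie on the curve.


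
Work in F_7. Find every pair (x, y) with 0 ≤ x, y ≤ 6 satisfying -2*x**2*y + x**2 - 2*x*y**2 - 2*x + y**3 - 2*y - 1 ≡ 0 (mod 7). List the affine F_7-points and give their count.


Affine F_7-points: {(0, 6), (1, 1), (1, 4), (2, 1), (4, 0), (4, 3), (4, 5), (5, 0), (5, 5), (6, 3), (6, 6)}; count = 11.

For each of the 49 pairs (x, y) ∈ F_7², evaluate f(x, y) mod 7. Record the zeros.
  x = 0: [0↦6, 1↦5, 2↦3, 3↦6, 4↦6, 5↦2, 6↦0]  zeros at y ∈ {6}
  x = 1: [0↦5, 1↦0, 2↦4, 3↦2, 4↦0, 5↦4, 6↦6]  zeros at y ∈ {1, 4}
  x = 2: [0↦6, 1↦0, 2↦6, 3↦2, 4↦1, 5↦2, 6↦4]  zeros at y ∈ {1}
  x = 3: [0↦2, 1↦5, 2↦2, 3↦6, 4↦2, 5↦3, 6↦1]  zeros at y ∈ ∅
  x = 4: [0↦0, 1↦1, 2↦6, 3↦0, 4↦3, 5↦0, 6↦4]  zeros at y ∈ {0, 3, 5}
  x = 5: [0↦0, 1↦2, 2↦4, 3↦5, 4↦4, 5↦0, 6↦6]  zeros at y ∈ {0, 5}
  x = 6: [0↦2, 1↦1, 2↦3, 3↦0, 4↦5, 5↦3, 6↦0]  zeros at y ∈ {3, 6}
Collecting zeros: affine points = {(0, 6), (1, 1), (1, 4), (2, 1), (4, 0), (4, 3), (4, 5), (5, 0), (5, 5), (6, 3), (6, 6)}.
Total count |C(F_7)_aff| = 11.


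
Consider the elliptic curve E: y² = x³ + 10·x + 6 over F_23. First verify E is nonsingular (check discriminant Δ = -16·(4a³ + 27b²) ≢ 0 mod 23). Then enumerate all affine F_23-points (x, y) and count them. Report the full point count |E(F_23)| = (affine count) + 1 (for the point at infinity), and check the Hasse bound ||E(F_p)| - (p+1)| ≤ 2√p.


Affine points = {(0, 11), (0, 12), (4, 8), (4, 15), (6, 11), (6, 12), (8, 0), (10, 5), (10, 18), (15, 9), (15, 14), (17, 11), (17, 12), (20, 8), (20, 15), (21, 1), (21, 22), (22, 8), (22, 15)}; affine count = 19; |E(F_23)| = 20.

Discriminant check: Δ ∝ 4a³ + 27b² = 4·10³ + 27·6² = 4·1000 + 27·36 ≡ 4 (mod 23). Nonzero ⇒ E is nonsingular.
For each x ∈ F_23, compute rhs = x³ + 10·x + 6 mod 23, then count y ∈ F_23 with y² ≡ rhs.
  x = 0: rhs = 6, matching y values: 11, 12 (2 points).
  x = 1: rhs = 17, matching y values: none (0 points).
  x = 2: rhs = 11, matching y values: none (0 points).
  x = 3: rhs = 17, matching y values: none (0 points).
  x = 4: rhs = 18, matching y values: 8, 15 (2 points).
  x = 5: rhs = 20, matching y values: none (0 points).
  x = 6: rhs = 6, matching y values: 11, 12 (2 points).
  x = 7: rhs = 5, matching y values: none (0 points).
  x = 8: rhs = 0, matching y values: 0 (1 points).
  x = 9: rhs = 20, matching y values: none (0 points).
  x = 10: rhs = 2, matching y values: 5, 18 (2 points).
  x = 11: rhs = 21, matching y values: none (0 points).
  x = 12: rhs = 14, matching y values: none (0 points).
  x = 13: rhs = 10, matching y values: none (0 points).
  x = 14: rhs = 15, matching y values: none (0 points).
  x = 15: rhs = 12, matching y values: 9, 14 (2 points).
  x = 16: rhs = 7, matching y values: none (0 points).
  x = 17: rhs = 6, matching y values: 11, 12 (2 points).
  x = 18: rhs = 15, matching y values: none (0 points).
  x = 19: rhs = 17, matching y values: none (0 points).
  x = 20: rhs = 18, matching y values: 8, 15 (2 points).
  x = 21: rhs = 1, matching y values: 1, 22 (2 points).
  x = 22: rhs = 18, matching y values: 8, 15 (2 points).
Total affine count: 19.
Full point count |E(F_23)| = 19 + 1 = 20.
Hasse bound: |20 − (23+1)| = |-4| = 4 ≤ 2√23 ≈ 9.5917 ✓.


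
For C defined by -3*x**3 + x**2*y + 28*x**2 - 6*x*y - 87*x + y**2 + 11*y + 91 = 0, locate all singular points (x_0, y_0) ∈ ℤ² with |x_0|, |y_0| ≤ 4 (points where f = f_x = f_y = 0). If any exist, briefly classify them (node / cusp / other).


Singular points: {(3, -1)}; classification: cusp.

Compute partial derivatives:
  f_x = -9*x**2 + 2*x*y + 56*x - 6*y - 87.
  f_y = x**2 - 6*x + 2*y + 11.
Scan x_0 ∈ {−4, ..., 4}. For each x_0, f_y(x_0, y) is a polynomial in y; find its integer roots y ∈ {−4, ..., 4}, then test f_x and f at those candidates.
  x = -4: f_y(-4, y) = 2*y + 51; no integer root y with |y| ≤ 4.
  x = -3: f_y(-3, y) = 2*y + 38; no integer root y with |y| ≤ 4.
  x = -2: f_y(-2, y) = 2*y + 27; no integer root y with |y| ≤ 4.
  x = -1: f_y(-1, y) = 2*y + 18; no integer root y with |y| ≤ 4.
  x = 0: f_y(0, y) = 2*y + 11; no integer root y with |y| ≤ 4.
  x = 1: f_y(1, y) = 2*y + 6; vanishes at y ∈ {-3}. (1, -3): f_x = -28 ≠ 0.
  x = 2: f_y(2, y) = 2*y + 3; no integer root y with |y| ≤ 4.
  x = 3: f_y(3, y) = 2*y + 2; vanishes at y ∈ {-1}. (3, -1): f_x = 0, f = 0 — SINGULAR.
  x = 4: f_y(4, y) = 2*y + 3; no integer root y with |y| ≤ 4.
Only singular point on the grid: (3, -1).
Classify: substitute x = 3 + u, y = -1 + v and expand: f = -3*u**3 + u**2*v + v**2.
No constant or linear terms (consistent with a singular point). Quadratic part: v**2. Cubic part: -3*u**3 + u**2*v.
The quadratic part v**2 is a perfect square, so there is a single (double) tangent line v = 0, i.e. y = -1. Restricting the cubic part to that line (v = 0) leaves -3*u**3 ≠ 0, so f is not divisible by v and the branch is v² ≈ 3*u**3 to lowest order — this is a cusp.
Classification: cusp.


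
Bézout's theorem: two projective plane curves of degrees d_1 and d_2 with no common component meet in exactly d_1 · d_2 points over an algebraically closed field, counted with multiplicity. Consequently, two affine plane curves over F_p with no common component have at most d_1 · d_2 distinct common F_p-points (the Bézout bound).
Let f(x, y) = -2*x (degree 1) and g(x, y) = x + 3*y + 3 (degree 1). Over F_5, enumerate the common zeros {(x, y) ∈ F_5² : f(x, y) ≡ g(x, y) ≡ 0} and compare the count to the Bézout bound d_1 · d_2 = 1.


Common zeros: {(0, 4)}; count = 1; Bézout bound = 1.

deg(f) = 1, deg(g) = 1, so Bézout bound = 1.
Scan x ∈ F_5. For each x, list the y ∈ F_5 with f(x, y) ≡ 0 and those with g(x, y) ≡ 0 (mod 5); the common zeros in that column are the intersection.
  x = 0: f ≡ 0 at y ∈ {0, 1, 2, 3, 4}; g ≡ 0 at y ∈ {4}; common: {4}.
  x = 1: f ≡ 0 at y ∈ ∅; g ≡ 0 at y ∈ {2}; common: ∅.
  x = 2: f ≡ 0 at y ∈ ∅; g ≡ 0 at y ∈ {0}; common: ∅.
  x = 3: f ≡ 0 at y ∈ ∅; g ≡ 0 at y ∈ {3}; common: ∅.
  x = 4: f ≡ 0 at y ∈ ∅; g ≡ 0 at y ∈ {1}; common: ∅.
Collecting: common zeros = {(0, 4)}, so the count is 1.
Comparison with the Bézout bound: 1 ≤ 1 = deg(f)·deg(g), as expected for curves with no common component (the bound is attained).


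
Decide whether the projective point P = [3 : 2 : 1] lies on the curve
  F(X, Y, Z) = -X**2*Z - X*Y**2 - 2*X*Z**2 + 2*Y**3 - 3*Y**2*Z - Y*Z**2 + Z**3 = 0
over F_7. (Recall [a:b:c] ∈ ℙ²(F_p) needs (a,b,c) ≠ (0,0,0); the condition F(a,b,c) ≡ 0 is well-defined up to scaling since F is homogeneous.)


F(3,2,1) ≡ 4 (mod 7); P is NOT on the curve.

Evaluate F(3, 2, 1) term-by-term (mod 7).
  -X**2*Z ↦ -1·9·1·1 = -9
  -X*Y**2 ↦ -1·3·4·1 = -12
  -2*X*Z**2 ↦ -2·3·1·1 = -6
  2*Y**3 ↦ 2·1·8·1 = 16
  -3*Y**2*Z ↦ -3·1·4·1 = -12
  -Y*Z**2 ↦ -1·1·2·1 = -2
  Z**3 ↦ 1·1·1·1 = 1
Sum: F(3, 2, 1) = (-9) + (-12) + (-6) + (16) + (-12) + (-2) + (1) = -24.
Reducing mod 7: -24 ≡ 4 (mod 7).
Since F(a, b, c) ≡ 4 ≠ 0 (mod 7), P does NOT lie on the curve.


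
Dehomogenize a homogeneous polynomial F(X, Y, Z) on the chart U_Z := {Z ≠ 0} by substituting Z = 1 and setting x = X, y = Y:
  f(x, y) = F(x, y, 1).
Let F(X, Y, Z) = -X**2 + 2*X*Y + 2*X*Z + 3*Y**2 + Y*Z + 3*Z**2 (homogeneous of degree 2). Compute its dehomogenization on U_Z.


f(x, y) = -x**2 + 2*x*y + 2*x + 3*y**2 + y + 3

On U_Z we set Z = 1. Each monomial c·X^i·Y^j·Z^k in F becomes c·x^i·y^j·1^k = c·x^i·y^j.
Substituting Z = 1: F(X, Y, 1) = -x**2 + 2*x*y + 2*x + 3*y**2 + y + 3.
Note: deg(f) ≤ deg(F) = 2; strict inequality happens when F is divisible by Z (lost terms).


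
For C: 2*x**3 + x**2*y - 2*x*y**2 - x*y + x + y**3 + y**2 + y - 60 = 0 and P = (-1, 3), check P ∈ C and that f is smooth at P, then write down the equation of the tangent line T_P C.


Tangent line at P: -20*x + 48*y - 164 = 0.

Step 1: f(-1, 3) = 0, so P lies on C.
Step 2: partial derivatives
  f_x(x, y) = 6*x**2 + 2*x*y - 2*y**2 - y + 1, f_y(x, y) = x**2 - 4*x*y - x + 3*y**2 + 2*y + 1.
  f_x(P) = -20, f_y(P) = 48 (gradient nonzero, so P is smooth).
Step 3: tangent line at P: -20·(x − -1) + 48·(y − 3) = 0.
Expanding: -20*x + 48*y - 164 = 0.


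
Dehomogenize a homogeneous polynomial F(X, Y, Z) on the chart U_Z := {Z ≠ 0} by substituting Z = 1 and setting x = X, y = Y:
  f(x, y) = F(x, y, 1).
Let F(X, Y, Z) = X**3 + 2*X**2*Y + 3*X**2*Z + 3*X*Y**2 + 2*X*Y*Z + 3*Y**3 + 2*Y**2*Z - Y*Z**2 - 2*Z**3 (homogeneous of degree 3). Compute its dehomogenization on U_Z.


f(x, y) = x**3 + 2*x**2*y + 3*x**2 + 3*x*y**2 + 2*x*y + 3*y**3 + 2*y**2 - y - 2

On U_Z we set Z = 1. Each monomial c·X^i·Y^j·Z^k in F becomes c·x^i·y^j·1^k = c·x^i·y^j.
Substituting Z = 1: F(X, Y, 1) = x**3 + 2*x**2*y + 3*x**2 + 3*x*y**2 + 2*x*y + 3*y**3 + 2*y**2 - y - 2.
Note: deg(f) ≤ deg(F) = 3; strict inequality happens when F is divisible by Z (lost terms).


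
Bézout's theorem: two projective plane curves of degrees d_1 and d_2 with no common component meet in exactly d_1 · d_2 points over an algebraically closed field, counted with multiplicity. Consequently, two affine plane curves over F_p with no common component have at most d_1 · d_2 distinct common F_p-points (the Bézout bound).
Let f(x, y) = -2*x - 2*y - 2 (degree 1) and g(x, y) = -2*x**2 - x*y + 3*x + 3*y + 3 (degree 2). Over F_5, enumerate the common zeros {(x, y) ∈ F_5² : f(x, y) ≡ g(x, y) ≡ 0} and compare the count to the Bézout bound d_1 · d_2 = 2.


Common zeros: {(0, 4), (1, 3)}; count = 2; Bézout bound = 2.

deg(f) = 1, deg(g) = 2, so Bézout bound = 2.
Scan x ∈ F_5. For each x, list the y ∈ F_5 with f(x, y) ≡ 0 and those with g(x, y) ≡ 0 (mod 5); the common zeros in that column are the intersection.
  x = 0: f ≡ 0 at y ∈ {4}; g ≡ 0 at y ∈ {4}; common: {4}.
  x = 1: f ≡ 0 at y ∈ {3}; g ≡ 0 at y ∈ {3}; common: {3}.
  x = 2: f ≡ 0 at y ∈ {2}; g ≡ 0 at y ∈ {4}; common: ∅.
  x = 3: f ≡ 0 at y ∈ {1}; g ≡ 0 at y ∈ ∅; common: ∅.
  x = 4: f ≡ 0 at y ∈ {0}; g ≡ 0 at y ∈ {3}; common: ∅.
Collecting: common zeros = {(0, 4), (1, 3)}, so the count is 2.
Comparison with the Bézout bound: 2 ≤ 2 = deg(f)·deg(g), as expected for curves with no common component (the bound is attained).


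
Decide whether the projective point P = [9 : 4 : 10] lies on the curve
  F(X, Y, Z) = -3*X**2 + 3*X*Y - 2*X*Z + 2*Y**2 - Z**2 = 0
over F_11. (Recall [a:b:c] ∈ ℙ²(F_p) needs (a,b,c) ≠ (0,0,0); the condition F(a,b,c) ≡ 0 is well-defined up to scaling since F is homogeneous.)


F(9,4,10) ≡ 2 (mod 11); P is NOT on the curve.

Evaluate F(9, 4, 10) term-by-term (mod 11).
  -3*X**2 ↦ -3·81·1·1 = -243
  3*X*Y ↦ 3·9·4·1 = 108
  -2*X*Z ↦ -2·9·1·10 = -180
  2*Y**2 ↦ 2·1·16·1 = 32
  -Z**2 ↦ -1·1·1·100 = -100
Sum: F(9, 4, 10) = (-243) + (108) + (-180) + (32) + (-100) = -383.
Reducing mod 11: -383 ≡ 2 (mod 11).
Since F(a, b, c) ≡ 2 ≠ 0 (mod 11), P does NOT lie on the curve.


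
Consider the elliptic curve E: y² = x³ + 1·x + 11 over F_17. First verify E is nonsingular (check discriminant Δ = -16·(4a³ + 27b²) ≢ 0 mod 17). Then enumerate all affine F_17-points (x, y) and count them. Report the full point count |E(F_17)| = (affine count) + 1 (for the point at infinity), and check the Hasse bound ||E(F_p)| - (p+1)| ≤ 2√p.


Affine points = {(1, 8), (1, 9), (2, 2), (2, 15), (7, 2), (7, 15), (8, 2), (8, 15), (9, 1), (9, 16), (10, 1), (10, 16), (12, 0), (14, 7), (14, 10), (15, 1), (15, 16), (16, 3), (16, 14)}; affine count = 19; |E(F_17)| = 20.

Discriminant check: Δ ∝ 4a³ + 27b² = 4·1³ + 27·11² = 4·1 + 27·121 ≡ 7 (mod 17). Nonzero ⇒ E is nonsingular.
For each x ∈ F_17, compute rhs = x³ + 1·x + 11 mod 17, then count y ∈ F_17 with y² ≡ rhs.
  x = 0: rhs = 11, matching y values: none (0 points).
  x = 1: rhs = 13, matching y values: 8, 9 (2 points).
  x = 2: rhs = 4, matching y values: 2, 15 (2 points).
  x = 3: rhs = 7, matching y values: none (0 points).
  x = 4: rhs = 11, matching y values: none (0 points).
  x = 5: rhs = 5, matching y values: none (0 points).
  x = 6: rhs = 12, matching y values: none (0 points).
  x = 7: rhs = 4, matching y values: 2, 15 (2 points).
  x = 8: rhs = 4, matching y values: 2, 15 (2 points).
  x = 9: rhs = 1, matching y values: 1, 16 (2 points).
  x = 10: rhs = 1, matching y values: 1, 16 (2 points).
  x = 11: rhs = 10, matching y values: none (0 points).
  x = 12: rhs = 0, matching y values: 0 (1 points).
  x = 13: rhs = 11, matching y values: none (0 points).
  x = 14: rhs = 15, matching y values: 7, 10 (2 points).
  x = 15: rhs = 1, matching y values: 1, 16 (2 points).
  x = 16: rhs = 9, matching y values: 3, 14 (2 points).
Total affine count: 19.
Full point count |E(F_17)| = 19 + 1 = 20.
Hasse bound: |20 − (17+1)| = |2| = 2 ≤ 2√17 ≈ 8.2462 ✓.


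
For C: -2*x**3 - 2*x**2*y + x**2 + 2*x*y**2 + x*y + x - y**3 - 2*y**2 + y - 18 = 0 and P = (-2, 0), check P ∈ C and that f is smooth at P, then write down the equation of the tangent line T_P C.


Tangent line at P: -27*x - 9*y - 54 = 0.

Step 1: f(-2, 0) = 0, so P lies on C.
Step 2: partial derivatives
  f_x(x, y) = -6*x**2 - 4*x*y + 2*x + 2*y**2 + y + 1, f_y(x, y) = -2*x**2 + 4*x*y + x - 3*y**2 - 4*y + 1.
  f_x(P) = -27, f_y(P) = -9 (gradient nonzero, so P is smooth).
Step 3: tangent line at P: -27·(x − -2) + -9·(y − 0) = 0.
Expanding: -27*x - 9*y - 54 = 0.


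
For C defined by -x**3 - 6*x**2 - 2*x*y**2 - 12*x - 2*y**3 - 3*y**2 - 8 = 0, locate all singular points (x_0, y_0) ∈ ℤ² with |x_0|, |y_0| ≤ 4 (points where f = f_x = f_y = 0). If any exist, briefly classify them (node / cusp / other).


Singular points: {(-2, 0)}; classification: cusp.

Compute partial derivatives:
  f_x = -3*x**2 - 12*x - 2*y**2 - 12.
  f_y = -4*x*y - 6*y**2 - 6*y.
Scan x_0 ∈ {−4, ..., 4}. For each x_0, f_y(x_0, y) is a polynomial in y; find its integer roots y ∈ {−4, ..., 4}, then test f_x and f at those candidates.
  x = -4: f_y(-4, y) = -6*y**2 + 10*y; vanishes at y ∈ {0}. (-4, 0): f_x = -12 ≠ 0.
  x = -3: f_y(-3, y) = -6*y**2 + 6*y; vanishes at y ∈ {0, 1}. (-3, 0): f_x = -3 ≠ 0; (-3, 1): f_x = -5 ≠ 0.
  x = -2: f_y(-2, y) = -6*y**2 + 2*y; vanishes at y ∈ {0}. (-2, 0): f_x = 0, f = 0 — SINGULAR.
  x = -1: f_y(-1, y) = -6*y**2 - 2*y; vanishes at y ∈ {0}. (-1, 0): f_x = -3 ≠ 0.
  x = 0: f_y(0, y) = -6*y**2 - 6*y; vanishes at y ∈ {-1, 0}. (0, -1): f_x = -14 ≠ 0; (0, 0): f_x = -12 ≠ 0.
  x = 1: f_y(1, y) = -6*y**2 - 10*y; vanishes at y ∈ {0}. (1, 0): f_x = -27 ≠ 0.
  x = 2: f_y(2, y) = -6*y**2 - 14*y; vanishes at y ∈ {0}. (2, 0): f_x = -48 ≠ 0.
  x = 3: f_y(3, y) = -6*y**2 - 18*y; vanishes at y ∈ {-3, 0}. (3, -3): f_x = -93 ≠ 0; (3, 0): f_x = -75 ≠ 0.
  x = 4: f_y(4, y) = -6*y**2 - 22*y; vanishes at y ∈ {0}. (4, 0): f_x = -108 ≠ 0.
Only singular point on the grid: (-2, 0).
Classify: substitute x = -2 + u, y = 0 + v and expand: f = -u**3 - 2*u*v**2 - 2*v**3 + v**2.
No constant or linear terms (consistent with a singular point). Quadratic part: v**2. Cubic part: -u**3 - 2*u*v**2 - 2*v**3.
The quadratic part v**2 is a perfect square, so there is a single (double) tangent line v = 0, i.e. y = 0. Restricting the cubic part to that line (v = 0) leaves -u**3 ≠ 0, so f is not divisible by v and the branch is v² ≈ u**3 to lowest order — this is a cusp.
Classification: cusp.


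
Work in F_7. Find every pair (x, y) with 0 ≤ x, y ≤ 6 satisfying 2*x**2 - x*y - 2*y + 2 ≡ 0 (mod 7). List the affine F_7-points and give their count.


Affine F_7-points: {(0, 1), (1, 6), (2, 6), (3, 4), (4, 1), (6, 4)}; count = 6.

For each of the 49 pairs (x, y) ∈ F_7², evaluate f(x, y) mod 7. Record the zeros.
  x = 0: [0↦2, 1↦0, 2↦5, 3↦3, 4↦1, 5↦6, 6↦4]  zeros at y ∈ {1}
  x = 1: [0↦4, 1↦1, 2↦5, 3↦2, 4↦6, 5↦3, 6↦0]  zeros at y ∈ {6}
  x = 2: [0↦3, 1↦6, 2↦2, 3↦5, 4↦1, 5↦4, 6↦0]  zeros at y ∈ {6}
  x = 3: [0↦6, 1↦1, 2↦3, 3↦5, 4↦0, 5↦2, 6↦4]  zeros at y ∈ {4}
  x = 4: [0↦6, 1↦0, 2↦1, 3↦2, 4↦3, 5↦4, 6↦5]  zeros at y ∈ {1}
  x = 5: [0↦3, 1↦3, 2↦3, 3↦3, 4↦3, 5↦3, 6↦3]  zeros at y ∈ ∅
  x = 6: [0↦4, 1↦3, 2↦2, 3↦1, 4↦0, 5↦6, 6↦5]  zeros at y ∈ {4}
Collecting zeros: affine points = {(0, 1), (1, 6), (2, 6), (3, 4), (4, 1), (6, 4)}.
Total count |C(F_7)_aff| = 6.


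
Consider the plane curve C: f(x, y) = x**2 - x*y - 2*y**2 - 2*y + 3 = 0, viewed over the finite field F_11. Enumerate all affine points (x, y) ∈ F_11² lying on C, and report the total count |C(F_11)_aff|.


Affine F_11-points: {(3, 7), (4, 1), (4, 7), (5, 3), (5, 10), (8, 1), (8, 5), (9, 3), (9, 8), (10, 8)}; count = 10.

For each of the 121 pairs (x, y) ∈ F_11², evaluate f(x, y) mod 11. Record the zeros.
  x = 0: [0↦3, 1↦10, 2↦2, 3↦1, 4↦7, 5↦9, 6↦7, 7↦1, 8↦2, 9↦10, 10↦3]  zeros at y ∈ ∅
  x = 1: [0↦4, 1↦10, 2↦1, 3↦10, 4↦4, 5↦5, 6↦2, 7↦6, 8↦6, 9↦2, 10↦5]  zeros at y ∈ ∅
  x = 2: [0↦7, 1↦1, 2↦2, 3↦10, 4↦3, 5↦3, 6↦10, 7↦2, 8↦1, 9↦7, 10↦9]  zeros at y ∈ ∅
  x = 3: [0↦1, 1↦5, 2↦5, 3↦1, 4↦4, 5↦3, 6↦9, 7↦0, 8↦9, 9↦3, 10↦4]  zeros at y ∈ {7}
  x = 4: [0↦8, 1↦0, 2↦10, 3↦5, 4↦7, 5↦5, 6↦10, 7↦0, 8↦8, 9↦1, 10↦1]  zeros at y ∈ {1, 7}
  x = 5: [0↦6, 1↦8, 2↦6, 3↦0, 4↦1, 5↦9, 6↦2, 7↦2, 8↦9, 9↦1, 10↦0]  zeros at y ∈ {3, 10}
  x = 6: [0↦6, 1↦7, 2↦4, 3↦8, 4↦8, 5↦4, 6↦7, 7↦6, 8↦1, 9↦3, 10↦1]  zeros at y ∈ ∅
  x = 7: [0↦8, 1↦8, 2↦4, 3↦7, 4↦6, 5↦1, 6↦3, 7↦1, 8↦6, 9↦7, 10↦4]  zeros at y ∈ ∅
  x = 8: [0↦1, 1↦0, 2↦6, 3↦8, 4↦6, 5↦0, 6↦1, 7↦9, 8↦2, 9↦2, 10↦9]  zeros at y ∈ {1, 5}
  x = 9: [0↦7, 1↦5, 2↦10, 3↦0, 4↦8, 5↦1, 6↦1, 7↦8, 8↦0, 9↦10, 10↦5]  zeros at y ∈ {3, 8}
  x = 10: [0↦4, 1↦1, 2↦5, 3↦5, 4↦1, 5↦4, 6↦3, 7↦9, 8↦0, 9↦9, 10↦3]  zeros at y ∈ {8}
Collecting zeros: affine points = {(3, 7), (4, 1), (4, 7), (5, 3), (5, 10), (8, 1), (8, 5), (9, 3), (9, 8), (10, 8)}.
Total count |C(F_11)_aff| = 10.


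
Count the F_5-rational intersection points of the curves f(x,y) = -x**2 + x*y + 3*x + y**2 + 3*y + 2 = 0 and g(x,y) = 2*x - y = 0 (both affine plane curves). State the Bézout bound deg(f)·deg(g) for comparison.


Common zeros: {(2, 4)}; count = 1; Bézout bound = 2.

deg(f) = 2, deg(g) = 1, so Bézout bound = 2.
Scan x ∈ F_5. For each x, list the y ∈ F_5 with f(x, y) ≡ 0 and those with g(x, y) ≡ 0 (mod 5); the common zeros in that column are the intersection.
  x = 0: f ≡ 0 at y ∈ {3, 4}; g ≡ 0 at y ∈ {0}; common: ∅.
  x = 1: f ≡ 0 at y ∈ {3}; g ≡ 0 at y ∈ {2}; common: ∅.
  x = 2: f ≡ 0 at y ∈ {1, 4}; g ≡ 0 at y ∈ {4}; common: {4}.
  x = 3: f ≡ 0 at y ∈ ∅; g ≡ 0 at y ∈ {1}; common: ∅.
  x = 4: f ≡ 0 at y ∈ ∅; g ≡ 0 at y ∈ {3}; common: ∅.
Collecting: common zeros = {(2, 4)}, so the count is 1.
Comparison with the Bézout bound: 1 ≤ 2 = deg(f)·deg(g), as expected for curves with no common component (the affine F_5-count falls short of the bound because intersections may lie at infinity, over extension fields, or carry multiplicity).


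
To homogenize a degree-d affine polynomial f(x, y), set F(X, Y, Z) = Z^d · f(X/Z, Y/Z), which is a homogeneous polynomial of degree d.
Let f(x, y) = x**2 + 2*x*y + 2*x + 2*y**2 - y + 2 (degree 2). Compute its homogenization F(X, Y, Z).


F(X, Y, Z) = X**2 + 2*X*Y + 2*X*Z + 2*Y**2 - Y*Z + 2*Z**2

deg(f) = 2.
Substitute x = X/Z, y = Y/Z into f, then multiply by Z^2.
  monomial 1·x^2·y^0 ↦ 1·X^2·Y^0·Z^0.
  monomial 2·x^1·y^1 ↦ 2·X^1·Y^1·Z^0.
  monomial 2·x^1·y^0 ↦ 2·X^1·Y^0·Z^1.
  monomial 2·x^0·y^2 ↦ 2·X^0·Y^2·Z^0.
  monomial -1·x^0·y^1 ↦ -1·X^0·Y^1·Z^1.
  monomial 2·x^0·y^0 ↦ 2·X^0·Y^0·Z^2.
Collecting: F(X, Y, Z) = X**2 + 2*X*Y + 2*X*Z + 2*Y**2 - Y*Z + 2*Z**2.


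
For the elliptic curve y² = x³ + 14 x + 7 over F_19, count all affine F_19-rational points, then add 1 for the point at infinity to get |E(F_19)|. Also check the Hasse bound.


Affine points = {(0, 8), (0, 11), (2, 9), (2, 10), (3, 0), (7, 7), (7, 12), (8, 2), (8, 17), (9, 8), (9, 11), (10, 8), (10, 11), (13, 7), (13, 12), (15, 1), (15, 18), (17, 3), (17, 16), (18, 7), (18, 12)}; affine count = 21; |E(F_19)| = 22.

Discriminant check: Δ ∝ 4a³ + 27b² = 4·14³ + 27·7² = 4·2744 + 27·49 ≡ 6 (mod 19). Nonzero ⇒ E is nonsingular.
For each x ∈ F_19, compute rhs = x³ + 14·x + 7 mod 19, then count y ∈ F_19 with y² ≡ rhs.
  x = 0: rhs = 7, matching y values: 8, 11 (2 points).
  x = 1: rhs = 3, matching y values: none (0 points).
  x = 2: rhs = 5, matching y values: 9, 10 (2 points).
  x = 3: rhs = 0, matching y values: 0 (1 points).
  x = 4: rhs = 13, matching y values: none (0 points).
  x = 5: rhs = 12, matching y values: none (0 points).
  x = 6: rhs = 3, matching y values: none (0 points).
  x = 7: rhs = 11, matching y values: 7, 12 (2 points).
  x = 8: rhs = 4, matching y values: 2, 17 (2 points).
  x = 9: rhs = 7, matching y values: 8, 11 (2 points).
  x = 10: rhs = 7, matching y values: 8, 11 (2 points).
  x = 11: rhs = 10, matching y values: none (0 points).
  x = 12: rhs = 3, matching y values: none (0 points).
  x = 13: rhs = 11, matching y values: 7, 12 (2 points).
  x = 14: rhs = 2, matching y values: none (0 points).
  x = 15: rhs = 1, matching y values: 1, 18 (2 points).
  x = 16: rhs = 14, matching y values: none (0 points).
  x = 17: rhs = 9, matching y values: 3, 16 (2 points).
  x = 18: rhs = 11, matching y values: 7, 12 (2 points).
Total affine count: 21.
Full point count |E(F_19)| = 21 + 1 = 22.
Hasse bound: |22 − (19+1)| = |2| = 2 ≤ 2√19 ≈ 8.7178 ✓.


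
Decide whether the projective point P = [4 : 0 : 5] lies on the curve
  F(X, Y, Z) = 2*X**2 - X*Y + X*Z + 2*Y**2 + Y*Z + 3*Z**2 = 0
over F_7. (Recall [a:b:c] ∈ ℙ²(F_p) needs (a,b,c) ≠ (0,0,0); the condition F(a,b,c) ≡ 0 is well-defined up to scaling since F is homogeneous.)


F(4,0,5) ≡ 1 (mod 7); P is NOT on the curve.

Evaluate F(4, 0, 5) term-by-term (mod 7).
  2*X**2 ↦ 2·16·1·1 = 32
  -X*Y ↦ -1·4·0·1 = 0
  X*Z ↦ 1·4·1·5 = 20
  2*Y**2 ↦ 2·1·0·1 = 0
  Y*Z ↦ 1·1·0·5 = 0
  3*Z**2 ↦ 3·1·1·25 = 75
Sum: F(4, 0, 5) = (32) + (0) + (20) + (0) + (0) + (75) = 127.
Reducing mod 7: 127 ≡ 1 (mod 7).
Since F(a, b, c) ≡ 1 ≠ 0 (mod 7), P does NOT lie on the curve.


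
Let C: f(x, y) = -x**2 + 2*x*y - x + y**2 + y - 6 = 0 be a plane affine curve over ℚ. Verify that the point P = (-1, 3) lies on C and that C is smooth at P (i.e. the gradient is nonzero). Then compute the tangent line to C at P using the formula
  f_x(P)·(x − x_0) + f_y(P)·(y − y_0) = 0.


Tangent line at P: 7*x + 5*y - 8 = 0.

Step 1: f(-1, 3) = 0, so P lies on C.
Step 2: partial derivatives
  f_x(x, y) = -2*x + 2*y - 1, f_y(x, y) = 2*x + 2*y + 1.
  f_x(P) = 7, f_y(P) = 5 (gradient nonzero, so P is smooth).
Step 3: tangent line at P: 7·(x − -1) + 5·(y − 3) = 0.
Expanding: 7*x + 5*y - 8 = 0.


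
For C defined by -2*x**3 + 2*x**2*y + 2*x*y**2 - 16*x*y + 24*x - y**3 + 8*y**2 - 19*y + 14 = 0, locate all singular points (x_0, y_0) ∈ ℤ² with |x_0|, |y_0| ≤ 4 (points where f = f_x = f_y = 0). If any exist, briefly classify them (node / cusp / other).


Singular points: {(1, 3)}; classification: cusp.

Compute partial derivatives:
  f_x = -6*x**2 + 4*x*y + 2*y**2 - 16*y + 24.
  f_y = 2*x**2 + 4*x*y - 16*x - 3*y**2 + 16*y - 19.
Scan x_0 ∈ {−4, ..., 4}. For each x_0, f_y(x_0, y) is a polynomial in y; find its integer roots y ∈ {−4, ..., 4}, then test f_x and f at those candidates.
  x = -4: f_y(-4, y) = 77 - 3*y**2; no integer root y with |y| ≤ 4.
  x = -3: f_y(-3, y) = -3*y**2 + 4*y + 47; no integer root y with |y| ≤ 4.
  x = -2: f_y(-2, y) = -3*y**2 + 8*y + 21; no integer root y with |y| ≤ 4.
  x = -1: f_y(-1, y) = -3*y**2 + 12*y - 1; no integer root y with |y| ≤ 4.
  x = 0: f_y(0, y) = -3*y**2 + 16*y - 19; no integer root y with |y| ≤ 4.
  x = 1: f_y(1, y) = -3*y**2 + 20*y - 33; vanishes at y ∈ {3}. (1, 3): f_x = 0, f = 0 — SINGULAR.
  x = 2: f_y(2, y) = -3*y**2 + 24*y - 43; no integer root y with |y| ≤ 4.
  x = 3: f_y(3, y) = -3*y**2 + 28*y - 49; no integer root y with |y| ≤ 4.
  x = 4: f_y(4, y) = -3*y**2 + 32*y - 51; no integer root y with |y| ≤ 4.
Only singular point on the grid: (1, 3).
Classify: substitute x = 1 + u, y = 3 + v and expand: f = -2*u**3 + 2*u**2*v + 2*u*v**2 - v**3 + v**2.
No constant or linear terms (consistent with a singular point). Quadratic part: v**2. Cubic part: -2*u**3 + 2*u**2*v + 2*u*v**2 - v**3.
The quadratic part v**2 is a perfect square, so there is a single (double) tangent line v = 0, i.e. y = 3. Restricting the cubic part to that line (v = 0) leaves -2*u**3 ≠ 0, so f is not divisible by v and the branch is v² ≈ 2*u**3 to lowest order — this is a cusp.
Classification: cusp.
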